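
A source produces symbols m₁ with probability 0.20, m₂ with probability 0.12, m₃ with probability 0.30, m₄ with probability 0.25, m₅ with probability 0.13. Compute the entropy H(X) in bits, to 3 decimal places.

2.235 bits

H = −Σ pᵢ log₂ pᵢ.
−0.20·log₂(0.20) = 0.4644
−0.12·log₂(0.12) = 0.3671
−0.30·log₂(0.30) = 0.5211
−0.25·log₂(0.25) = 0.5000
−0.13·log₂(0.13) = 0.3826
Sum ≈ 2.2352 → 2.235 bits.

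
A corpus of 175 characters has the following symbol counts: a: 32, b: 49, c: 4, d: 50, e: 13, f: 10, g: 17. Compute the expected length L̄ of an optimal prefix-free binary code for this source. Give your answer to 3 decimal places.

Probabilities are the counts divided by 175.
Repeatedly combine the two least-probable nodes; the expected code length is the sum of the merged weights.
merge 4/175 + 2/35 → 2/25
merge 13/175 + 2/25 → 27/175
merge 17/175 + 27/175 → 44/175
merge 32/175 + 44/175 → 76/175
merge 7/25 + 2/7 → 99/175
merge 76/175 + 99/175 → 1
L = 2/25 + 27/175 + 44/175 + 76/175 + 99/175 + 1 = 87/35 ≈ 2.486 bits/symbol.

2.486 bits/symbol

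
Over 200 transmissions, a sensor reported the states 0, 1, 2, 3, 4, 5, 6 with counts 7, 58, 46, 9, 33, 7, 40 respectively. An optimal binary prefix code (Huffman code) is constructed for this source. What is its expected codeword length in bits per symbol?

Probabilities are the counts divided by 200.
Repeatedly combine the two least-probable nodes; the expected code length is the sum of the merged weights.
merge 7/200 + 7/200 → 7/100
merge 9/200 + 7/100 → 23/200
merge 23/200 + 33/200 → 7/25
merge 1/5 + 23/100 → 43/100
merge 7/25 + 29/100 → 57/100
merge 43/100 + 57/100 → 1
L = 7/100 + 23/200 + 7/25 + 43/100 + 57/100 + 1 = 493/200 = 2.465 bits/symbol.

2.465 bits/symbol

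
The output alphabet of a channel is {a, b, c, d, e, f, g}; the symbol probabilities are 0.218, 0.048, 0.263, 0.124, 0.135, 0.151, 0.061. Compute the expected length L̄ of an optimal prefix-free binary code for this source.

2.628 bits/symbol

Repeatedly combine the two least-probable nodes; the expected code length is the sum of the merged weights.
merge 6/125 + 61/1000 → 109/1000
merge 109/1000 + 31/250 → 233/1000
merge 27/200 + 151/1000 → 143/500
merge 109/500 + 233/1000 → 451/1000
merge 263/1000 + 143/500 → 549/1000
merge 451/1000 + 549/1000 → 1
L = 109/1000 + 233/1000 + 143/500 + 451/1000 + 549/1000 + 1 = 657/250 = 2.628 bits/symbol.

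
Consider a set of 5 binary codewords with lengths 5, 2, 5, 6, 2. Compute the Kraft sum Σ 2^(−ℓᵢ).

With common denominator 2^6 = 64: Σ 2^(−ℓᵢ) = 2/64 + 16/64 + 2/64 + 1/64 + 16/64 = 37/64 = 0.578125.

0.578125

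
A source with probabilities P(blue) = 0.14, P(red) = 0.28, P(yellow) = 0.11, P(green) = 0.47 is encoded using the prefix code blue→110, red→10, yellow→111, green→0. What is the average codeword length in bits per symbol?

L̄ = Σ pᵢ·ℓᵢ = 0.14·3 + 0.28·2 + 0.11·3 + 0.47·1 = 1.78 bits/symbol.

1.78 bits/symbol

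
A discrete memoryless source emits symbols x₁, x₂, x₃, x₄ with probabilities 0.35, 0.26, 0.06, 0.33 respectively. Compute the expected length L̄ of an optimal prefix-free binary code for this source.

Repeatedly combine the two least-probable nodes; the expected code length is the sum of the merged weights.
merge 3/50 + 13/50 → 8/25
merge 8/25 + 33/100 → 13/20
merge 7/20 + 13/20 → 1
L = 8/25 + 13/20 + 1 = 197/100 = 1.97 bits/symbol.

1.97 bits/symbol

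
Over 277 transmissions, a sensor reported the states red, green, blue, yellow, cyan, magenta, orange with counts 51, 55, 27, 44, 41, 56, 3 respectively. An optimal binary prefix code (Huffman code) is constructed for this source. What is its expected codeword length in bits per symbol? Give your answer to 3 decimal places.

2.708 bits/symbol

Probabilities are the counts divided by 277.
Repeatedly combine the two least-probable nodes; the expected code length is the sum of the merged weights.
merge 3/277 + 27/277 → 30/277
merge 30/277 + 41/277 → 71/277
merge 44/277 + 51/277 → 95/277
merge 55/277 + 56/277 → 111/277
merge 71/277 + 95/277 → 166/277
merge 111/277 + 166/277 → 1
L = 30/277 + 71/277 + 95/277 + 111/277 + 166/277 + 1 = 750/277 ≈ 2.708 bits/symbol.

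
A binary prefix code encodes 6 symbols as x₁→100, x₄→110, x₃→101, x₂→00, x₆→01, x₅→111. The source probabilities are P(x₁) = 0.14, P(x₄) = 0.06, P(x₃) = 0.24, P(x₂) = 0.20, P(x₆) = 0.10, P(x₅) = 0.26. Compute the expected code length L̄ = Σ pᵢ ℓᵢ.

2.7 bits/symbol

L̄ = Σ pᵢ·ℓᵢ = 0.14·3 + 0.06·3 + 0.24·3 + 0.20·2 + 0.10·2 + 0.26·3 = 2.7 bits/symbol.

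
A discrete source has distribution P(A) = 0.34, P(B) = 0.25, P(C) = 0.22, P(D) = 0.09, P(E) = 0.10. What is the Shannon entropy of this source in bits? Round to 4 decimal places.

H = −Σ pᵢ log₂ pᵢ.
−0.34·log₂(0.34) = 0.5292
−0.25·log₂(0.25) = 0.5000
−0.22·log₂(0.22) = 0.4806
−0.09·log₂(0.09) = 0.3127
−0.10·log₂(0.10) = 0.3322
Sum ≈ 2.1546 → 2.1546 bits.

2.1546 bits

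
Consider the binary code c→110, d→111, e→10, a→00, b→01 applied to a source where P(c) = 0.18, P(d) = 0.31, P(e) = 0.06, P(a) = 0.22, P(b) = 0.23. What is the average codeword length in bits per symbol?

L̄ = Σ pᵢ·ℓᵢ = 0.18·3 + 0.31·3 + 0.06·2 + 0.22·2 + 0.23·2 = 2.49 bits/symbol.

2.49 bits/symbol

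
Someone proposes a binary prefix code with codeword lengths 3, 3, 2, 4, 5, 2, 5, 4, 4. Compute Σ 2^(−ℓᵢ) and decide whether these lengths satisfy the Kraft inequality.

With common denominator 2^5 = 32: Σ 2^(−ℓᵢ) = 4/32 + 4/32 + 8/32 + 2/32 + 1/32 + 8/32 + 1/32 + 2/32 + 2/32 = 32/32 = 1.
Kraft's inequality requires Σ ≤ 1; here Σ = 1 ≤ 1, so such a prefix code exists.

1; yes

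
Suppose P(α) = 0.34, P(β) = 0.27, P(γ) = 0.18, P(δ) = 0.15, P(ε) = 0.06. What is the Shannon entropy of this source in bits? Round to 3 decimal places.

H = −Σ pᵢ log₂ pᵢ.
−0.34·log₂(0.34) = 0.5292
−0.27·log₂(0.27) = 0.5100
−0.18·log₂(0.18) = 0.4453
−0.15·log₂(0.15) = 0.4105
−0.06·log₂(0.06) = 0.2435
Sum ≈ 2.1386 → 2.139 bits.

2.139 bits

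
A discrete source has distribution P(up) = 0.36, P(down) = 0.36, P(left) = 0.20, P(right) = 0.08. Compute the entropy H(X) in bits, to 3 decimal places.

1.817 bits

H = −Σ pᵢ log₂ pᵢ.
−0.36·log₂(0.36) = 0.5306
−0.36·log₂(0.36) = 0.5306
−0.20·log₂(0.20) = 0.4644
−0.08·log₂(0.08) = 0.2915
Sum ≈ 1.8171 → 1.817 bits.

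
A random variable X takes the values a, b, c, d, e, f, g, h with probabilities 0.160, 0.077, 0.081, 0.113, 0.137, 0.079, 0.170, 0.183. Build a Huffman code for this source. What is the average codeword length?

2.973 bits/symbol

Repeatedly combine the two least-probable nodes; the expected code length is the sum of the merged weights.
merge 77/1000 + 79/1000 → 39/250
merge 81/1000 + 113/1000 → 97/500
merge 137/1000 + 39/250 → 293/1000
merge 4/25 + 17/100 → 33/100
merge 183/1000 + 97/500 → 377/1000
merge 293/1000 + 33/100 → 623/1000
merge 377/1000 + 623/1000 → 1
L = 39/250 + 97/500 + 293/1000 + 33/100 + 377/1000 + 623/1000 + 1 = 2973/1000 = 2.973 bits/symbol.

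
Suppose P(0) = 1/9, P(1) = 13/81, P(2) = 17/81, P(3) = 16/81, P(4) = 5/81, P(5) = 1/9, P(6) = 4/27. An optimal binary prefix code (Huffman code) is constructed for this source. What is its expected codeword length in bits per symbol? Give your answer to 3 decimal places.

2.765 bits/symbol

Repeatedly combine the two least-probable nodes; the expected code length is the sum of the merged weights.
merge 5/81 + 1/9 → 14/81
merge 1/9 + 4/27 → 7/27
merge 13/81 + 14/81 → 1/3
merge 16/81 + 17/81 → 11/27
merge 7/27 + 1/3 → 16/27
merge 11/27 + 16/27 → 1
L = 14/81 + 7/27 + 1/3 + 11/27 + 16/27 + 1 = 224/81 ≈ 2.765 bits/symbol.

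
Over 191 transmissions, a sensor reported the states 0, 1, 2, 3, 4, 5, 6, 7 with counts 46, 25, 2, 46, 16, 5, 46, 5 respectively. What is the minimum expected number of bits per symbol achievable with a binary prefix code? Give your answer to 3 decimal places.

2.524 bits/symbol

Probabilities are the counts divided by 191.
Repeatedly combine the two least-probable nodes; the expected code length is the sum of the merged weights.
merge 2/191 + 5/191 → 7/191
merge 5/191 + 7/191 → 12/191
merge 12/191 + 16/191 → 28/191
merge 25/191 + 28/191 → 53/191
merge 46/191 + 46/191 → 92/191
merge 46/191 + 53/191 → 99/191
merge 92/191 + 99/191 → 1
L = 7/191 + 12/191 + 28/191 + 53/191 + 92/191 + 99/191 + 1 = 482/191 ≈ 2.524 bits/symbol.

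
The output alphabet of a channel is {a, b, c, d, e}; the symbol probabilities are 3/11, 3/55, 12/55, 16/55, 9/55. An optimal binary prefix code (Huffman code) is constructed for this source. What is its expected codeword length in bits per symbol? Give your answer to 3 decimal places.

2.218 bits/symbol

Repeatedly combine the two least-probable nodes; the expected code length is the sum of the merged weights.
merge 3/55 + 9/55 → 12/55
merge 12/55 + 12/55 → 24/55
merge 3/11 + 16/55 → 31/55
merge 24/55 + 31/55 → 1
L = 12/55 + 24/55 + 31/55 + 1 = 122/55 ≈ 2.218 bits/symbol.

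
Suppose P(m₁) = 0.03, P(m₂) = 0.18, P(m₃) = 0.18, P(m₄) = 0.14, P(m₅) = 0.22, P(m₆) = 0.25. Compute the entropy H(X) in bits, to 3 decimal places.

H = −Σ pᵢ log₂ pᵢ.
−0.03·log₂(0.03) = 0.1518
−0.18·log₂(0.18) = 0.4453
−0.18·log₂(0.18) = 0.4453
−0.14·log₂(0.14) = 0.3971
−0.22·log₂(0.22) = 0.4806
−0.25·log₂(0.25) = 0.5000
Sum ≈ 2.4201 → 2.420 bits.

2.420 bits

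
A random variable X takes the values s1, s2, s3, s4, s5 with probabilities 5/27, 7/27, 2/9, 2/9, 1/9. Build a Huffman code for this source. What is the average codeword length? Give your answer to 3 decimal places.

2.296 bits/symbol

Repeatedly combine the two least-probable nodes; the expected code length is the sum of the merged weights.
merge 1/9 + 5/27 → 8/27
merge 2/9 + 2/9 → 4/9
merge 7/27 + 8/27 → 5/9
merge 4/9 + 5/9 → 1
L = 8/27 + 4/9 + 5/9 + 1 = 62/27 ≈ 2.296 bits/symbol.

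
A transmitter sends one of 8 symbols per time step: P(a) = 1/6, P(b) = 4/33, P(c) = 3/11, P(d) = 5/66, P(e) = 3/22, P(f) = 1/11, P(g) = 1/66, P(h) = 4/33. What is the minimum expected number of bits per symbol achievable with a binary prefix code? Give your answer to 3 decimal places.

Repeatedly combine the two least-probable nodes; the expected code length is the sum of the merged weights.
merge 1/66 + 5/66 → 1/11
merge 1/11 + 1/11 → 2/11
merge 4/33 + 4/33 → 8/33
merge 3/22 + 1/6 → 10/33
merge 2/11 + 8/33 → 14/33
merge 3/11 + 10/33 → 19/33
merge 14/33 + 19/33 → 1
L = 1/11 + 2/11 + 8/33 + 10/33 + 14/33 + 19/33 + 1 = 31/11 ≈ 2.818 bits/symbol.

2.818 bits/symbol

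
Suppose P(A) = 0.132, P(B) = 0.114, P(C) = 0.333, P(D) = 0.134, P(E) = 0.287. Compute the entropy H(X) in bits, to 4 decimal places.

H = −Σ pᵢ log₂ pᵢ.
−0.132·log₂(0.132) = 0.3856
−0.114·log₂(0.114) = 0.3571
−0.333·log₂(0.333) = 0.5283
−0.134·log₂(0.134) = 0.3886
−0.287·log₂(0.287) = 0.5169
Sum ≈ 2.1765 → 2.1765 bits.

2.1765 bits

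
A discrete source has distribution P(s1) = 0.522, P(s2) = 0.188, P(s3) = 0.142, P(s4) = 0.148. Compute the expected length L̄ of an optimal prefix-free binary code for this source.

Repeatedly combine the two least-probable nodes; the expected code length is the sum of the merged weights.
merge 71/500 + 37/250 → 29/100
merge 47/250 + 29/100 → 239/500
merge 239/500 + 261/500 → 1
L = 29/100 + 239/500 + 1 = 221/125 = 1.768 bits/symbol.

1.768 bits/symbol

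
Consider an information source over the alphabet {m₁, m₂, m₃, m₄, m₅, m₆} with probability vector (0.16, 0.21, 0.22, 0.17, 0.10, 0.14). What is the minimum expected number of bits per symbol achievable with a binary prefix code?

2.57 bits/symbol

Repeatedly combine the two least-probable nodes; the expected code length is the sum of the merged weights.
merge 1/10 + 7/50 → 6/25
merge 4/25 + 17/100 → 33/100
merge 21/100 + 11/50 → 43/100
merge 6/25 + 33/100 → 57/100
merge 43/100 + 57/100 → 1
L = 6/25 + 33/100 + 43/100 + 57/100 + 1 = 257/100 = 2.57 bits/symbol.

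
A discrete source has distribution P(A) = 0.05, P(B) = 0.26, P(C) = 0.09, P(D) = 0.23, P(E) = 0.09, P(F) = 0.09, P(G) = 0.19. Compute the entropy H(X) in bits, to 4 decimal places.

H = −Σ pᵢ log₂ pᵢ.
−0.05·log₂(0.05) = 0.2161
−0.26·log₂(0.26) = 0.5053
−0.09·log₂(0.09) = 0.3127
−0.23·log₂(0.23) = 0.4877
−0.09·log₂(0.09) = 0.3127
−0.09·log₂(0.09) = 0.3127
−0.19·log₂(0.19) = 0.4552
Sum ≈ 2.6022 → 2.6022 bits.

2.6022 bits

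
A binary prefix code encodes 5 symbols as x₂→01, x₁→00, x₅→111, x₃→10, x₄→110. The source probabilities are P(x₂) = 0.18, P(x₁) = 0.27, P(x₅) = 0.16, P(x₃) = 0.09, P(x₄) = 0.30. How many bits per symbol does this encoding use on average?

2.46 bits/symbol

L̄ = Σ pᵢ·ℓᵢ = 0.18·2 + 0.27·2 + 0.16·3 + 0.09·2 + 0.30·3 = 2.46 bits/symbol.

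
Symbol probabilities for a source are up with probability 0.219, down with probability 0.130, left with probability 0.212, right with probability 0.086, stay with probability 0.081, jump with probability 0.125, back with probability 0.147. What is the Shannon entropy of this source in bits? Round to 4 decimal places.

H = −Σ pᵢ log₂ pᵢ.
−0.219·log₂(0.219) = 0.4798
−0.130·log₂(0.130) = 0.3826
−0.212·log₂(0.212) = 0.4744
−0.086·log₂(0.086) = 0.3044
−0.081·log₂(0.081) = 0.2937
−0.125·log₂(0.125) = 0.3750
−0.147·log₂(0.147) = 0.4066
Sum ≈ 2.7166 → 2.7166 bits.

2.7166 bits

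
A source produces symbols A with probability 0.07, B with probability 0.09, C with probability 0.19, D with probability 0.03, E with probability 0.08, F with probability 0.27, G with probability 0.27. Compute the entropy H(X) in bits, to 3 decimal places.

2.500 bits

H = −Σ pᵢ log₂ pᵢ.
−0.07·log₂(0.07) = 0.2686
−0.09·log₂(0.09) = 0.3127
−0.19·log₂(0.19) = 0.4552
−0.03·log₂(0.03) = 0.1518
−0.08·log₂(0.08) = 0.2915
−0.27·log₂(0.27) = 0.5100
−0.27·log₂(0.27) = 0.5100
Sum ≈ 2.4998 → 2.500 bits.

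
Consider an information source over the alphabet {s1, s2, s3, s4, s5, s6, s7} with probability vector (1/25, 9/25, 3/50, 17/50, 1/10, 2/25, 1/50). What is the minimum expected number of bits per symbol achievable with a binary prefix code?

Repeatedly combine the two least-probable nodes; the expected code length is the sum of the merged weights.
merge 1/50 + 1/25 → 3/50
merge 3/50 + 3/50 → 3/25
merge 2/25 + 1/10 → 9/50
merge 3/25 + 9/50 → 3/10
merge 3/10 + 17/50 → 16/25
merge 9/25 + 16/25 → 1
L = 3/50 + 3/25 + 9/50 + 3/10 + 16/25 + 1 = 23/10 = 2.3 bits/symbol.

2.3 bits/symbol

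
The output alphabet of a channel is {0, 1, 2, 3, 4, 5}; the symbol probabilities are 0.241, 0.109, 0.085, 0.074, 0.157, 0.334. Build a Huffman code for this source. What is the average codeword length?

2.425 bits/symbol

Repeatedly combine the two least-probable nodes; the expected code length is the sum of the merged weights.
merge 37/500 + 17/200 → 159/1000
merge 109/1000 + 157/1000 → 133/500
merge 159/1000 + 241/1000 → 2/5
merge 133/500 + 167/500 → 3/5
merge 2/5 + 3/5 → 1
L = 159/1000 + 133/500 + 2/5 + 3/5 + 1 = 97/40 = 2.425 bits/symbol.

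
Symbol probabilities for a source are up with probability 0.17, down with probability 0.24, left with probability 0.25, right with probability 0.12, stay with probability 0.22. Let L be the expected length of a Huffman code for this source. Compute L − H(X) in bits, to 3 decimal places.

0.014 bits

Entropy H = −Σ p log₂ p ≈ 2.2764 bits.
Huffman merges: 3/25+17/100→29/100; 11/50+6/25→23/50; 1/4+29/100→27/50; 23/50+27/50→1. L = 229/100 ≈ 2.2900.
L − H = 2.2900 − 2.2764 = 0.014 bits.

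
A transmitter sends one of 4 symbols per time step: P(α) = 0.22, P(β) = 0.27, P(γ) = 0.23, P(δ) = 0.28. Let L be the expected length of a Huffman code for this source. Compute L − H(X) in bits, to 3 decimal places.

Entropy H = −Σ p log₂ p ≈ 1.9925 bits.
Huffman merges: 11/50+23/100→9/20; 27/100+7/25→11/20; 9/20+11/20→1. L = 2 ≈ 2.0000.
L − H = 2.0000 − 1.9925 = 0.008 bits.

0.008 bits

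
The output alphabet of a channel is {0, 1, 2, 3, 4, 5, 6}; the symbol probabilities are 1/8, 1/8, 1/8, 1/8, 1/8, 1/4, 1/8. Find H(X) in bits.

2.75 bits

Each probability is a power of 1/2, so log₂(1/p) is an integer.
H = Σ p·log₂(1/p) = 1/8·3 + 1/8·3 + 1/8·3 + 1/8·3 + 1/8·3 + 1/4·2 + 1/8·3 = 2.75 bits.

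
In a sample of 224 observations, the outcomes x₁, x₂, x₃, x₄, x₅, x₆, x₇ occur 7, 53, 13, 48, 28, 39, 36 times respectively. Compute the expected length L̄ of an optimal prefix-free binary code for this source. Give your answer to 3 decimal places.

2.638 bits/symbol

Probabilities are the counts divided by 224.
Repeatedly combine the two least-probable nodes; the expected code length is the sum of the merged weights.
merge 1/32 + 13/224 → 5/56
merge 5/56 + 1/8 → 3/14
merge 9/56 + 39/224 → 75/224
merge 3/14 + 3/14 → 3/7
merge 53/224 + 75/224 → 4/7
merge 3/7 + 4/7 → 1
L = 5/56 + 3/14 + 75/224 + 3/7 + 4/7 + 1 = 591/224 ≈ 2.638 bits/symbol.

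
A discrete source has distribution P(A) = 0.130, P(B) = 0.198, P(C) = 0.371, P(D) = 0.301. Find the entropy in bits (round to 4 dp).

1.8974 bits

H = −Σ pᵢ log₂ pᵢ.
−0.130·log₂(0.130) = 0.3826
−0.198·log₂(0.198) = 0.4626
−0.371·log₂(0.371) = 0.5307
−0.301·log₂(0.301) = 0.5214
Sum ≈ 1.8974 → 1.8974 bits.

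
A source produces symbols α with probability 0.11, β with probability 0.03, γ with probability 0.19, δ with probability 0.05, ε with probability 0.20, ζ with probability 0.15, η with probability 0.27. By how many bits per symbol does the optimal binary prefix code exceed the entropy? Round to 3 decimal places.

0.052 bits

Entropy H = −Σ p log₂ p ≈ 2.5583 bits.
Huffman merges: 3/100+1/20→2/25; 2/25+11/100→19/100; 3/20+19/100→17/50; 19/100+1/5→39/100; 27/100+17/50→61/100; 39/100+61/100→1. L = 261/100 ≈ 2.6100.
L − H = 2.6100 − 2.5583 = 0.052 bits.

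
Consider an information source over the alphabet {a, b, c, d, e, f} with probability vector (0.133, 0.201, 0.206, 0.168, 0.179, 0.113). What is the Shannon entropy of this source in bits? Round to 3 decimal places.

2.554 bits

H = −Σ pᵢ log₂ pᵢ.
−0.133·log₂(0.133) = 0.3871
−0.201·log₂(0.201) = 0.4653
−0.206·log₂(0.206) = 0.4695
−0.168·log₂(0.168) = 0.4323
−0.179·log₂(0.179) = 0.4443
−0.113·log₂(0.113) = 0.3555
Sum ≈ 2.5540 → 2.554 bits.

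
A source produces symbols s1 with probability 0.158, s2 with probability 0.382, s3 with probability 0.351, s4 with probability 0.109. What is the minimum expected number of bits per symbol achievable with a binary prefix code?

1.885 bits/symbol

Repeatedly combine the two least-probable nodes; the expected code length is the sum of the merged weights.
merge 109/1000 + 79/500 → 267/1000
merge 267/1000 + 351/1000 → 309/500
merge 191/500 + 309/500 → 1
L = 267/1000 + 309/500 + 1 = 377/200 = 1.885 bits/symbol.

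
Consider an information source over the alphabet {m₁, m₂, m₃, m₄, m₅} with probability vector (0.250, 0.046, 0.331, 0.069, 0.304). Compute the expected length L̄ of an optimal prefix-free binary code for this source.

2.115 bits/symbol

Repeatedly combine the two least-probable nodes; the expected code length is the sum of the merged weights.
merge 23/500 + 69/1000 → 23/200
merge 23/200 + 1/4 → 73/200
merge 38/125 + 331/1000 → 127/200
merge 73/200 + 127/200 → 1
L = 23/200 + 73/200 + 127/200 + 1 = 423/200 = 2.115 bits/symbol.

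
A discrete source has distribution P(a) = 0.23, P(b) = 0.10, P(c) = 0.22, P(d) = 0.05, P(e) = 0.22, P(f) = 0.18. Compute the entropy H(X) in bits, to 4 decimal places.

H = −Σ pᵢ log₂ pᵢ.
−0.23·log₂(0.23) = 0.4877
−0.10·log₂(0.10) = 0.3322
−0.22·log₂(0.22) = 0.4806
−0.05·log₂(0.05) = 0.2161
−0.22·log₂(0.22) = 0.4806
−0.18·log₂(0.18) = 0.4453
Sum ≈ 2.4424 → 2.4424 bits.

2.4424 bits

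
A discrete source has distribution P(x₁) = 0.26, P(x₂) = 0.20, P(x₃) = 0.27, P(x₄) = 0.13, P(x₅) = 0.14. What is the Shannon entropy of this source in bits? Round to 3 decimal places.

2.259 bits

H = −Σ pᵢ log₂ pᵢ.
−0.26·log₂(0.26) = 0.5053
−0.20·log₂(0.20) = 0.4644
−0.27·log₂(0.27) = 0.5100
−0.13·log₂(0.13) = 0.3826
−0.14·log₂(0.14) = 0.3971
Sum ≈ 2.2594 → 2.259 bits.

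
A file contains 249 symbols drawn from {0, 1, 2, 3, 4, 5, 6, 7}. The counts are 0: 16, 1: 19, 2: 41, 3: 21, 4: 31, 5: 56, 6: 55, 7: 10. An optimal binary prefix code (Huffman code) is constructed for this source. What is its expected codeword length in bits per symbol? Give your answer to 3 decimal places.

Probabilities are the counts divided by 249.
Repeatedly combine the two least-probable nodes; the expected code length is the sum of the merged weights.
merge 10/249 + 16/249 → 26/249
merge 19/249 + 7/83 → 40/249
merge 26/249 + 31/249 → 19/83
merge 40/249 + 41/249 → 27/83
merge 55/249 + 56/249 → 37/83
merge 19/83 + 27/83 → 46/83
merge 37/83 + 46/83 → 1
L = 26/249 + 40/249 + 19/83 + 27/83 + 37/83 + 46/83 + 1 = 234/83 ≈ 2.819 bits/symbol.

2.819 bits/symbol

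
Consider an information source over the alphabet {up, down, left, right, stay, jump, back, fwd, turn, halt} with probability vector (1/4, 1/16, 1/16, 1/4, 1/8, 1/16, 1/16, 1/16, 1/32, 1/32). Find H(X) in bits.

Each probability is a power of 1/2, so log₂(1/p) is an integer.
H = Σ p·log₂(1/p) = 1/4·2 + 1/16·4 + 1/16·4 + 1/4·2 + 1/8·3 + 1/16·4 + 1/16·4 + 1/16·4 + 1/32·5 + 1/32·5 = 2.9375 bits.

2.9375 bits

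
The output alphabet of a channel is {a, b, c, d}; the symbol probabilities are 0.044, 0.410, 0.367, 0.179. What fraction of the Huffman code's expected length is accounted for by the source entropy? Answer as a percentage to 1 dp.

93.8%

Entropy H = −Σ p log₂ p ≈ 1.7007 bits.
Huffman merges: 11/250+179/1000→223/1000; 223/1000+367/1000→59/100; 41/100+59/100→1. L = 1813/1000 ≈ 1.8130.
Efficiency = H/L = 1.7007/1.8130 = 93.8%.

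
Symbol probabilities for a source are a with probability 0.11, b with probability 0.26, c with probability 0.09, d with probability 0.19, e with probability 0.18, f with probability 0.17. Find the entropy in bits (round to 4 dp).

H = −Σ pᵢ log₂ pᵢ.
−0.11·log₂(0.11) = 0.3503
−0.26·log₂(0.26) = 0.5053
−0.09·log₂(0.09) = 0.3127
−0.19·log₂(0.19) = 0.4552
−0.18·log₂(0.18) = 0.4453
−0.17·log₂(0.17) = 0.4346
Sum ≈ 2.5033 → 2.5033 bits.

2.5033 bits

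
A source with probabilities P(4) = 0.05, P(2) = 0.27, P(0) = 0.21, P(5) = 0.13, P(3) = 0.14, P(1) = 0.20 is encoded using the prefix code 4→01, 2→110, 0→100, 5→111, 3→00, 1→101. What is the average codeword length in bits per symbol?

2.81 bits/symbol

L̄ = Σ pᵢ·ℓᵢ = 0.05·2 + 0.27·3 + 0.21·3 + 0.13·3 + 0.14·2 + 0.20·3 = 2.81 bits/symbol.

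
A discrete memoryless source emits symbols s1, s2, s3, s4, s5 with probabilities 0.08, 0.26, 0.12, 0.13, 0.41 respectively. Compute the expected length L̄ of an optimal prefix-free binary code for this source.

Repeatedly combine the two least-probable nodes; the expected code length is the sum of the merged weights.
merge 2/25 + 3/25 → 1/5
merge 13/100 + 1/5 → 33/100
merge 13/50 + 33/100 → 59/100
merge 41/100 + 59/100 → 1
L = 1/5 + 33/100 + 59/100 + 1 = 53/25 = 2.12 bits/symbol.

2.12 bits/symbol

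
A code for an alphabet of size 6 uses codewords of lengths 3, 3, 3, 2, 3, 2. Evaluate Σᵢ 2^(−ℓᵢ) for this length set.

With common denominator 2^3 = 8: Σ 2^(−ℓᵢ) = 1/8 + 1/8 + 1/8 + 2/8 + 1/8 + 2/8 = 8/8 = 1.

1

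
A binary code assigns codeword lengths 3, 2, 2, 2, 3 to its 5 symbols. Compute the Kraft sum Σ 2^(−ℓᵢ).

1

With common denominator 2^3 = 8: Σ 2^(−ℓᵢ) = 1/8 + 2/8 + 2/8 + 2/8 + 1/8 = 8/8 = 1.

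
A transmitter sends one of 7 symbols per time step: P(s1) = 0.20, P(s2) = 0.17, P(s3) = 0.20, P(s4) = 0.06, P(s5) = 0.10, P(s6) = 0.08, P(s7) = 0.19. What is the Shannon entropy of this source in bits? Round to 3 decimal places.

H = −Σ pᵢ log₂ pᵢ.
−0.20·log₂(0.20) = 0.4644
−0.17·log₂(0.17) = 0.4346
−0.20·log₂(0.20) = 0.4644
−0.06·log₂(0.06) = 0.2435
−0.10·log₂(0.10) = 0.3322
−0.08·log₂(0.08) = 0.2915
−0.19·log₂(0.19) = 0.4552
Sum ≈ 2.6858 → 2.686 bits.

2.686 bits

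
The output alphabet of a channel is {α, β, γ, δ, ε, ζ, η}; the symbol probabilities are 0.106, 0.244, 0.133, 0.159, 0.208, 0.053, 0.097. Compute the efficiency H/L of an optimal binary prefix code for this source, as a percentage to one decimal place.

Entropy H = −Σ p log₂ p ≈ 2.6710 bits.
Huffman merges: 53/1000+97/1000→3/20; 53/500+133/1000→239/1000; 3/20+159/1000→309/1000; 26/125+239/1000→447/1000; 61/250+309/1000→553/1000; 447/1000+553/1000→1. L = 1349/500 ≈ 2.6980.
Efficiency = H/L = 2.6710/2.6980 = 99.0%.

99.0%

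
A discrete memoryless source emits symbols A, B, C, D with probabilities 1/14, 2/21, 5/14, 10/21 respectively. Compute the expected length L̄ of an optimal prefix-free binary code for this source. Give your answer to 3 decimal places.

1.690 bits/symbol

Repeatedly combine the two least-probable nodes; the expected code length is the sum of the merged weights.
merge 1/14 + 2/21 → 1/6
merge 1/6 + 5/14 → 11/21
merge 10/21 + 11/21 → 1
L = 1/6 + 11/21 + 1 = 71/42 ≈ 1.690 bits/symbol.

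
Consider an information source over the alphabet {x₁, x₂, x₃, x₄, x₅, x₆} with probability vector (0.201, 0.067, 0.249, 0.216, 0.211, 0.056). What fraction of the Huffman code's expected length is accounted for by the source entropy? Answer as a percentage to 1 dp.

98.5%

Entropy H = −Σ p log₂ p ≈ 2.4100 bits.
Huffman merges: 7/125+67/1000→123/1000; 123/1000+201/1000→81/250; 211/1000+27/125→427/1000; 249/1000+81/250→573/1000; 427/1000+573/1000→1. L = 2447/1000 ≈ 2.4470.
Efficiency = H/L = 2.4100/2.4470 = 98.5%.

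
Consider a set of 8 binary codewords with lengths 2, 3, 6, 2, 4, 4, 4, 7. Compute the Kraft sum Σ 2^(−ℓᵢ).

0.8359375

With common denominator 2^7 = 128: Σ 2^(−ℓᵢ) = 32/128 + 16/128 + 2/128 + 32/128 + 8/128 + 8/128 + 8/128 + 1/128 = 107/128 = 0.8359375.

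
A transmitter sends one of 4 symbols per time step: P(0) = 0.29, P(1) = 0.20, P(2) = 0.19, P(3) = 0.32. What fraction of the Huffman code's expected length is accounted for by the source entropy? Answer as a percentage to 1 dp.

98.2%

Entropy H = −Σ p log₂ p ≈ 1.9635 bits.
Huffman merges: 19/100+1/5→39/100; 29/100+8/25→61/100; 39/100+61/100→1. L = 2 ≈ 2.0000.
Efficiency = H/L = 1.9635/2.0000 = 98.2%.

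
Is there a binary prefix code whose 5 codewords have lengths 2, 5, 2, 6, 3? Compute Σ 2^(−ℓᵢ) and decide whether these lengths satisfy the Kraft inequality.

0.671875; yes

With common denominator 2^6 = 64: Σ 2^(−ℓᵢ) = 16/64 + 2/64 + 16/64 + 1/64 + 8/64 = 43/64 = 0.671875.
Kraft's inequality requires Σ ≤ 1; here Σ = 0.671875 ≤ 1, so such a prefix code exists.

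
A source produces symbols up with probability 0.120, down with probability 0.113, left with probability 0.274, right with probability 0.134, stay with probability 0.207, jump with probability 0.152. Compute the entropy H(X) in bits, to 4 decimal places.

H = −Σ pᵢ log₂ pᵢ.
−0.120·log₂(0.120) = 0.3671
−0.113·log₂(0.113) = 0.3555
−0.274·log₂(0.274) = 0.5118
−0.134·log₂(0.134) = 0.3886
−0.207·log₂(0.207) = 0.4704
−0.152·log₂(0.152) = 0.4131
Sum ≈ 2.5063 → 2.5063 bits.

2.5063 bits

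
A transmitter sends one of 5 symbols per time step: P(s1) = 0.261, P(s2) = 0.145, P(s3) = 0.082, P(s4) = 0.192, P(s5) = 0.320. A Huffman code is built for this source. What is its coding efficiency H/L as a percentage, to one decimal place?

Entropy H = −Σ p log₂ p ≈ 2.1888 bits.
Huffman merges: 41/500+29/200→227/1000; 24/125+227/1000→419/1000; 261/1000+8/25→581/1000; 419/1000+581/1000→1. L = 2227/1000 ≈ 2.2270.
Efficiency = H/L = 2.1888/2.2270 = 98.3%.

98.3%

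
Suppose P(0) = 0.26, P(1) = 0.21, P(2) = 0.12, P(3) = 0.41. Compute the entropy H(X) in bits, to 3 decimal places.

1.873 bits

H = −Σ pᵢ log₂ pᵢ.
−0.26·log₂(0.26) = 0.5053
−0.21·log₂(0.21) = 0.4728
−0.12·log₂(0.12) = 0.3671
−0.41·log₂(0.41) = 0.5274
Sum ≈ 1.8726 → 1.873 bits.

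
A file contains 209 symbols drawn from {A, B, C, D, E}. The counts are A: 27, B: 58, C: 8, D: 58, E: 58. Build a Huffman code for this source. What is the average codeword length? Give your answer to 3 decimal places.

2.167 bits/symbol

Probabilities are the counts divided by 209.
Repeatedly combine the two least-probable nodes; the expected code length is the sum of the merged weights.
merge 8/209 + 27/209 → 35/209
merge 35/209 + 58/209 → 93/209
merge 58/209 + 58/209 → 116/209
merge 93/209 + 116/209 → 1
L = 35/209 + 93/209 + 116/209 + 1 = 453/209 ≈ 2.167 bits/symbol.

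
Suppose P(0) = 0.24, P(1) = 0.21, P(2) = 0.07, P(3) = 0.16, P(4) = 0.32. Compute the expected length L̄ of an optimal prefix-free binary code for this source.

2.23 bits/symbol

Repeatedly combine the two least-probable nodes; the expected code length is the sum of the merged weights.
merge 7/100 + 4/25 → 23/100
merge 21/100 + 23/100 → 11/25
merge 6/25 + 8/25 → 14/25
merge 11/25 + 14/25 → 1
L = 23/100 + 11/25 + 14/25 + 1 = 223/100 = 2.23 bits/symbol.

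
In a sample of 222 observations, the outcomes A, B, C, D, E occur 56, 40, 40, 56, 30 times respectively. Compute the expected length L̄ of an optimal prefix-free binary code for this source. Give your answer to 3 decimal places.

2.315 bits/symbol

Probabilities are the counts divided by 222.
Repeatedly combine the two least-probable nodes; the expected code length is the sum of the merged weights.
merge 5/37 + 20/111 → 35/111
merge 20/111 + 28/111 → 16/37
merge 28/111 + 35/111 → 21/37
merge 16/37 + 21/37 → 1
L = 35/111 + 16/37 + 21/37 + 1 = 257/111 ≈ 2.315 bits/symbol.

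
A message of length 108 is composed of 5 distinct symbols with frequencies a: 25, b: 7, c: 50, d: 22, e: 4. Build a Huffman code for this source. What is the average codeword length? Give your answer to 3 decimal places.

Probabilities are the counts divided by 108.
Repeatedly combine the two least-probable nodes; the expected code length is the sum of the merged weights.
merge 1/27 + 7/108 → 11/108
merge 11/108 + 11/54 → 11/36
merge 25/108 + 11/36 → 29/54
merge 25/54 + 29/54 → 1
L = 11/108 + 11/36 + 29/54 + 1 = 35/18 ≈ 1.944 bits/symbol.

1.944 bits/symbol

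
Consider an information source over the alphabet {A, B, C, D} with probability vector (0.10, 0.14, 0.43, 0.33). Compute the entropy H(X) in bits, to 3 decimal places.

H = −Σ pᵢ log₂ pᵢ.
−0.10·log₂(0.10) = 0.3322
−0.14·log₂(0.14) = 0.3971
−0.43·log₂(0.43) = 0.5236
−0.33·log₂(0.33) = 0.5278
Sum ≈ 1.7807 → 1.781 bits.

1.781 bits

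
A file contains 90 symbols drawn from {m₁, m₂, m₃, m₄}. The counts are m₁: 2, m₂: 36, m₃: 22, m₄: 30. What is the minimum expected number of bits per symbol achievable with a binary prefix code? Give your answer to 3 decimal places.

Probabilities are the counts divided by 90.
Repeatedly combine the two least-probable nodes; the expected code length is the sum of the merged weights.
merge 1/45 + 11/45 → 4/15
merge 4/15 + 1/3 → 3/5
merge 2/5 + 3/5 → 1
L = 4/15 + 3/5 + 1 = 28/15 ≈ 1.867 bits/symbol.

1.867 bits/symbol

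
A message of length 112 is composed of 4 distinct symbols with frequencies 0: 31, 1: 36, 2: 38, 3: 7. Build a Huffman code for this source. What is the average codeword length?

2 bits/symbol

Probabilities are the counts divided by 112.
Repeatedly combine the two least-probable nodes; the expected code length is the sum of the merged weights.
merge 1/16 + 31/112 → 19/56
merge 9/28 + 19/56 → 37/56
merge 19/56 + 37/56 → 1
L = 19/56 + 37/56 + 1 = 2 bits/symbol.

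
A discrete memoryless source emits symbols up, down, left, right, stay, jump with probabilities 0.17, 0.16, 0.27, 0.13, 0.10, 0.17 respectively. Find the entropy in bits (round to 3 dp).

H = −Σ pᵢ log₂ pᵢ.
−0.17·log₂(0.17) = 0.4346
−0.16·log₂(0.16) = 0.4230
−0.27·log₂(0.27) = 0.5100
−0.13·log₂(0.13) = 0.3826
−0.10·log₂(0.10) = 0.3322
−0.17·log₂(0.17) = 0.4346
Sum ≈ 2.5170 → 2.517 bits.

2.517 bits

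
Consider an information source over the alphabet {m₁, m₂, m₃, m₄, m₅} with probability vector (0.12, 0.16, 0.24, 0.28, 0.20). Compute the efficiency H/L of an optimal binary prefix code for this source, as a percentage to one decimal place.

99.2%

Entropy H = −Σ p log₂ p ≈ 2.2628 bits.
Huffman merges: 3/25+4/25→7/25; 1/5+6/25→11/25; 7/25+7/25→14/25; 11/25+14/25→1. L = 57/25 ≈ 2.2800.
Efficiency = H/L = 2.2628/2.2800 = 99.2%.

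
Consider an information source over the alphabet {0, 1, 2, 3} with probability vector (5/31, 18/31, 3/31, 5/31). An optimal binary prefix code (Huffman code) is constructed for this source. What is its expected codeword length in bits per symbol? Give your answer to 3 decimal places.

1.677 bits/symbol

Repeatedly combine the two least-probable nodes; the expected code length is the sum of the merged weights.
merge 3/31 + 5/31 → 8/31
merge 5/31 + 8/31 → 13/31
merge 13/31 + 18/31 → 1
L = 8/31 + 13/31 + 1 = 52/31 ≈ 1.677 bits/symbol.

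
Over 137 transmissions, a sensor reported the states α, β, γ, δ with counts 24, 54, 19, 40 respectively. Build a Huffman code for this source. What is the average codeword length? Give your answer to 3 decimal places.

Probabilities are the counts divided by 137.
Repeatedly combine the two least-probable nodes; the expected code length is the sum of the merged weights.
merge 19/137 + 24/137 → 43/137
merge 40/137 + 43/137 → 83/137
merge 54/137 + 83/137 → 1
L = 43/137 + 83/137 + 1 = 263/137 ≈ 1.920 bits/symbol.

1.920 bits/symbol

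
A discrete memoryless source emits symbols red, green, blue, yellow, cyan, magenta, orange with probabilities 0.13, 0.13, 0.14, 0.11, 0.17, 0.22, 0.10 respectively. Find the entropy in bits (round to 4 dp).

H = −Σ pᵢ log₂ pᵢ.
−0.13·log₂(0.13) = 0.3826
−0.13·log₂(0.13) = 0.3826
−0.14·log₂(0.14) = 0.3971
−0.11·log₂(0.11) = 0.3503
−0.17·log₂(0.17) = 0.4346
−0.22·log₂(0.22) = 0.4806
−0.10·log₂(0.10) = 0.3322
Sum ≈ 2.7600 → 2.7600 bits.

2.7600 bits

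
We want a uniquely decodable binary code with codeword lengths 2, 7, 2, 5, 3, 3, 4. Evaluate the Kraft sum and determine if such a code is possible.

With common denominator 2^7 = 128: Σ 2^(−ℓᵢ) = 32/128 + 1/128 + 32/128 + 4/128 + 16/128 + 16/128 + 8/128 = 109/128 = 0.8515625.
Kraft's inequality requires Σ ≤ 1; here Σ = 0.8515625 ≤ 1, so such a prefix code exists.

0.8515625; yes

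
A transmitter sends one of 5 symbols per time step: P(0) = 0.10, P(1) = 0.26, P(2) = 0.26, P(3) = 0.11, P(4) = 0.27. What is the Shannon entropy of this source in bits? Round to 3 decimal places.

2.203 bits

H = −Σ pᵢ log₂ pᵢ.
−0.10·log₂(0.10) = 0.3322
−0.26·log₂(0.26) = 0.5053
−0.26·log₂(0.26) = 0.5053
−0.11·log₂(0.11) = 0.3503
−0.27·log₂(0.27) = 0.5100
Sum ≈ 2.2031 → 2.203 bits.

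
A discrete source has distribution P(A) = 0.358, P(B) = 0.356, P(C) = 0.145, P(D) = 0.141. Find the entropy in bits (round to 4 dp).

1.8635 bits

H = −Σ pᵢ log₂ pᵢ.
−0.358·log₂(0.358) = 0.5305
−0.356·log₂(0.356) = 0.5305
−0.145·log₂(0.145) = 0.4040
−0.141·log₂(0.141) = 0.3985
Sum ≈ 1.8635 → 1.8635 bits.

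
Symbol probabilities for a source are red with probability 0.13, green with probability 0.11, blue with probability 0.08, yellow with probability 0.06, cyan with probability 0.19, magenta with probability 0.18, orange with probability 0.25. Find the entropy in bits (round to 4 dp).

2.6685 bits

H = −Σ pᵢ log₂ pᵢ.
−0.13·log₂(0.13) = 0.3826
−0.11·log₂(0.11) = 0.3503
−0.08·log₂(0.08) = 0.2915
−0.06·log₂(0.06) = 0.2435
−0.19·log₂(0.19) = 0.4552
−0.18·log₂(0.18) = 0.4453
−0.25·log₂(0.25) = 0.5000
Sum ≈ 2.6685 → 2.6685 bits.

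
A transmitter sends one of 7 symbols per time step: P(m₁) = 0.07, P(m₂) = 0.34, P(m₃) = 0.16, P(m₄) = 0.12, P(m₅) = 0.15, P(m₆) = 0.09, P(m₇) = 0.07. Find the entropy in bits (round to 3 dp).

2.580 bits

H = −Σ pᵢ log₂ pᵢ.
−0.07·log₂(0.07) = 0.2686
−0.34·log₂(0.34) = 0.5292
−0.16·log₂(0.16) = 0.4230
−0.12·log₂(0.12) = 0.3671
−0.15·log₂(0.15) = 0.4105
−0.09·log₂(0.09) = 0.3127
−0.07·log₂(0.07) = 0.2686
Sum ≈ 2.5796 → 2.580 bits.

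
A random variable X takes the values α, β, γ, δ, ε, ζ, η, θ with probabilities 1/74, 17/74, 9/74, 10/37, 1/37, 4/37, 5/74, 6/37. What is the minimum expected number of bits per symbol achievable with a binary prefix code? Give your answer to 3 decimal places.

2.649 bits/symbol

Repeatedly combine the two least-probable nodes; the expected code length is the sum of the merged weights.
merge 1/74 + 1/37 → 3/74
merge 3/74 + 5/74 → 4/37
merge 4/37 + 4/37 → 8/37
merge 9/74 + 6/37 → 21/74
merge 8/37 + 17/74 → 33/74
merge 10/37 + 21/74 → 41/74
merge 33/74 + 41/74 → 1
L = 3/74 + 4/37 + 8/37 + 21/74 + 33/74 + 41/74 + 1 = 98/37 ≈ 2.649 bits/symbol.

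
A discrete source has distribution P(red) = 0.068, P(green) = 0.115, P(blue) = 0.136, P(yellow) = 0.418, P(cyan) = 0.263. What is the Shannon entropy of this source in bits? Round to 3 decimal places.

2.047 bits

H = −Σ pᵢ log₂ pᵢ.
−0.068·log₂(0.068) = 0.2637
−0.115·log₂(0.115) = 0.3588
−0.136·log₂(0.136) = 0.3915
−0.418·log₂(0.418) = 0.5260
−0.263·log₂(0.263) = 0.5068
Sum ≈ 2.0468 → 2.047 bits.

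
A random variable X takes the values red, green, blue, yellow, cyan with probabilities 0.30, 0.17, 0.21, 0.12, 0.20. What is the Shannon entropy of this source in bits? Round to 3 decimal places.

H = −Σ pᵢ log₂ pᵢ.
−0.30·log₂(0.30) = 0.5211
−0.17·log₂(0.17) = 0.4346
−0.21·log₂(0.21) = 0.4728
−0.12·log₂(0.12) = 0.3671
−0.20·log₂(0.20) = 0.4644
Sum ≈ 2.2600 → 2.260 bits.

2.260 bits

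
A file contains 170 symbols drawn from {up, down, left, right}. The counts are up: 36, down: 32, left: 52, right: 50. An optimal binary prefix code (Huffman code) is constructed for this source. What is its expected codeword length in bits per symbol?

2 bits/symbol

Probabilities are the counts divided by 170.
Repeatedly combine the two least-probable nodes; the expected code length is the sum of the merged weights.
merge 16/85 + 18/85 → 2/5
merge 5/17 + 26/85 → 3/5
merge 2/5 + 3/5 → 1
L = 2/5 + 3/5 + 1 = 2 bits/symbol.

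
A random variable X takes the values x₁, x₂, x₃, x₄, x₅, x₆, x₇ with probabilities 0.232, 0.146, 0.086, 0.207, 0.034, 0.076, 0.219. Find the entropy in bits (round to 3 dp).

H = −Σ pᵢ log₂ pᵢ.
−0.232·log₂(0.232) = 0.4890
−0.146·log₂(0.146) = 0.4053
−0.086·log₂(0.086) = 0.3044
−0.207·log₂(0.207) = 0.4704
−0.034·log₂(0.034) = 0.1659
−0.076·log₂(0.076) = 0.2826
−0.219·log₂(0.219) = 0.4798
Sum ≈ 2.5973 → 2.597 bits.

2.597 bits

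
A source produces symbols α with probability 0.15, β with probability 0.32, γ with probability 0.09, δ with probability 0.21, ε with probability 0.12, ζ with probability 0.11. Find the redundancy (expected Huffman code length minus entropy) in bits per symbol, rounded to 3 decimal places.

Entropy H = −Σ p log₂ p ≈ 2.4394 bits.
Huffman merges: 9/100+11/100→1/5; 3/25+3/20→27/100; 1/5+21/100→41/100; 27/100+8/25→59/100; 41/100+59/100→1. L = 247/100 ≈ 2.4700.
L − H = 2.4700 − 2.4394 = 0.031 bits.

0.031 bits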